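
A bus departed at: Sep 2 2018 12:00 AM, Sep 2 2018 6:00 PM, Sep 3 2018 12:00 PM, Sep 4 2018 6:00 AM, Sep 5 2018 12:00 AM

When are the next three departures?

Spacing: 18, 18, 18, 18 h — constant 18 h.
Sep 5 2018 12:00 AM + 18 h = Sep 5 2018 6:00 PM.
Sep 5 2018 6:00 PM + 18 h = Sep 6 2018 12:00 PM.
Sep 6 2018 12:00 PM + 18 h = Sep 7 2018 6:00 AM.

Sep 5 2018 6:00 PM, Sep 6 2018 12:00 PM, Sep 7 2018 6:00 AM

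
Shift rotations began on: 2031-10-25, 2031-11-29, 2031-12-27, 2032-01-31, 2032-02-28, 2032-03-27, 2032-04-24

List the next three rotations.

Every date is a Saturday; gaps 35, 28, 35, 28, 28, 28 days.
Each is the last Saturday of its month (at least one falls on the 29th or later, ruling out '4th Saturday').
Last Saturday of May 2032: 2032-05-29.
June 2032 ends with Saturday 2032-06-26.
Last Saturday of July 2032: 2032-07-31.

2032-05-29, 2032-06-26, 2032-07-31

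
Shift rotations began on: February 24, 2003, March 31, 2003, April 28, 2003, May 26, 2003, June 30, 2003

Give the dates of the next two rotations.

All Mondays; the gaps (35, 28, 28, 35) vary with month length.
This is the last Monday of each month.
July 2003 ends with Monday July 28, 2003.
August 2003 ends with Monday August 25, 2003.

July 28, 2003; August 25, 2003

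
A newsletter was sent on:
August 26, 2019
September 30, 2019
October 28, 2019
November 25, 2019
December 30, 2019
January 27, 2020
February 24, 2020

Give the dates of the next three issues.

March 30, 2020; April 27, 2020; May 25, 2020

All Mondays; the gaps (35, 28, 28, 35, 28, 28) vary with month length.
This is the last Monday of each month.
Last Monday of March 2020: March 30, 2020.
April 2020 ends with Monday April 27, 2020.
May 2020 ends with Monday May 25, 2020.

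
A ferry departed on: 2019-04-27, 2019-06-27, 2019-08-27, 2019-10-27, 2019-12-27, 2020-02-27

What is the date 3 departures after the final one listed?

2020-08-27

The day-of-month is always 27 (61, 61, 61, 61, 62 days between events).
So this recurs on the 27th of every 2 months.
Next: April 2020 → 2020-04-27.
June 2020: 2020-06-27.
August 2020: 2020-08-27.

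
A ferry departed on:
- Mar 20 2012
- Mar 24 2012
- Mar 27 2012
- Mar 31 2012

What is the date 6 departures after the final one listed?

Apr 21 2012

The gap pattern 4, 3, 4 repeats every 2 events.
These are the Tuesdays and Saturdays of each week.
Next Tuesday: Apr 3 2012.
Next Saturday: Apr 7 2012.
Next Tuesday: Apr 10 2012.
The following Saturday is Apr 14 2012.
The following Tuesday is Apr 17 2012.
The following Saturday is Apr 21 2012.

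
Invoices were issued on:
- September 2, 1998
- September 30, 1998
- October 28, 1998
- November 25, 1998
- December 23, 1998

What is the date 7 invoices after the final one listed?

July 7, 1999

Every event comes 28 days after the last (28, 28, 28, 28).
December 23, 1998 + 28 days = January 20, 1999.
January 20, 1999 + 28 days = February 17, 1999.
February 17, 1999 + 28 days = March 17, 1999.
March 17, 1999 + 28 days = April 14, 1999.
April 14, 1999 + 28 days = May 12, 1999.
May 12, 1999 + 28 days = June 9, 1999.
June 9, 1999 + 28 days = July 7, 1999.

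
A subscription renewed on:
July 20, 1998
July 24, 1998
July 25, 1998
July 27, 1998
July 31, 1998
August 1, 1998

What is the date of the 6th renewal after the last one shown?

August 15, 1998

Every event lands on a Monday or Friday or Saturday (gaps cycle 4, 1, 2, 4, 1).
So the schedule is: every Monday, Friday and Saturday.
Next Monday: August 3, 1998.
Next Friday: August 7, 1998.
The following Saturday is August 8, 1998.
The following Monday is August 10, 1998.
The following Friday is August 14, 1998.
The following Saturday is August 15, 1998.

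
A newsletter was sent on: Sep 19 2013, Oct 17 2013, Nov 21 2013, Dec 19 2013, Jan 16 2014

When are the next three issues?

Feb 20 2014, Mar 20 2014, Apr 17 2014

All dates are Thursdays, 28, 35, 28, 28 days apart.
Specifically, the 3rd Thursday of each month.
3rd Thursday of February 2014: Feb 20 2014.
March 2014 — 3rd Thursday is Mar 20 2014.
3rd Thursday of April 2014: Apr 17 2014.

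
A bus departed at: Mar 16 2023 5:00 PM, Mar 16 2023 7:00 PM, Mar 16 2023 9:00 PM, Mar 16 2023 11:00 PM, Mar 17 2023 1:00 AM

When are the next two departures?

The interval is a steady 2 hours (2, 2, 2, 2).
Mar 17 2023 1:00 AM + 2 h = Mar 17 2023 3:00 AM.
Mar 17 2023 3:00 AM + 2 h = Mar 17 2023 5:00 AM.

Mar 17 2023 3:00 AM, Mar 17 2023 5:00 AM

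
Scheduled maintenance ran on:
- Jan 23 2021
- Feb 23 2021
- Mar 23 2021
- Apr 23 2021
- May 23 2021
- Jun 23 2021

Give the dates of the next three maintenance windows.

The day-of-month is always 23 (31, 28, 31, 30, 31 days between events).
So this recurs on the 23rd of each month.
Next: July 2021 → Jul 23 2021.
August 2021: Aug 23 2021.
September 2021: Sep 23 2021.

Jul 23 2021, Aug 23 2021, Sep 23 2021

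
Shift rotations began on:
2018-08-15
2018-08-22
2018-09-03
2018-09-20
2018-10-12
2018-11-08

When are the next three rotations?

The spacing grows by 5 each time: 7, 12, 17, 22, 27 days.
Next gap: 32 days. 2018-11-08 + 32 days = 2018-12-10.
Next gap: 37 days. 2018-12-10 + 37 days = 2019-01-16.
Next gap: 42 days. 2019-01-16 + 42 days = 2019-02-27.

2018-12-10, 2019-01-16, 2019-02-27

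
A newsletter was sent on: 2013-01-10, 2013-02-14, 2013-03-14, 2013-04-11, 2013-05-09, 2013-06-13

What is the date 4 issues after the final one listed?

Gaps: 35, 28, 28, 28, 35 days — a mix of 28 and 35. Every date is a Thursday.
Each is the 2nd Thursday of its month.
2nd Thursday of July 2013: 2013-07-11.
August 2013 — 2nd Thursday is 2013-08-08.
September 2013 — 2nd Thursday is 2013-09-12.
2nd Thursday of October 2013: 2013-10-10.

2013-10-10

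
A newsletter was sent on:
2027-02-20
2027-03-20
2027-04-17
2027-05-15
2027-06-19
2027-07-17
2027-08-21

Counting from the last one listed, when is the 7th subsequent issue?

2028-03-18

All dates are Saturdays, 28, 28, 28, 35, 28, 35 days apart.
Specifically, the 3rd Saturday of each month.
3rd Saturday of September 2027: 2027-09-18.
October 2027 — 3rd Saturday is 2027-10-16.
November 2027 — 3rd Saturday is 2027-11-20.
3rd Saturday of December 2027: 2027-12-18.
3rd Saturday of January 2028: 2028-01-15.
February 2028 — 3rd Saturday is 2028-02-19.
March 2028 — 3rd Saturday is 2028-03-18.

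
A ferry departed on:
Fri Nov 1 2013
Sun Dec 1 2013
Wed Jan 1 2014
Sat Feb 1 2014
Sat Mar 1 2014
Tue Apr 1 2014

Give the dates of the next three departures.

Each date is the 1st; the gaps (30, 31, 31, 28, 31) track the month lengths.
The rule is the 1st of each month.
May 2014: Thu May 1 2014.
Next: June 2014 → Sun Jun 1 2014.
Next: July 2014 → Tue Jul 1 2014.

Thu May 1 2014, Sun Jun 1 2014, Tue Jul 1 2014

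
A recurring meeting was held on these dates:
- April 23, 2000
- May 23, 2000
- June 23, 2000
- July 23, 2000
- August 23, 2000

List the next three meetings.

Gaps: 30, 31, 30, 31 days — not constant. Every event is on the 23rd of the month.
Pattern: the 23rd of each month.
Next: September 2000 → September 23, 2000.
Next: October 2000 → October 23, 2000.
Next: November 2000 → November 23, 2000.

September 23, 2000; October 23, 2000; November 23, 2000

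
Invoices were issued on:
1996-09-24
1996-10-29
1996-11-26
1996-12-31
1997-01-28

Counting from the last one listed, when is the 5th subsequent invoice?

All Tuesdays; the gaps (35, 28, 35, 28) vary with month length.
This is the last Tuesday of each month.
February 1997 ends with Tuesday 1997-02-25.
Last Tuesday of March 1997: 1997-03-25.
April 1997 ends with Tuesday 1997-04-29.
Last Tuesday of May 1997: 1997-05-27.
June 1997 ends with Tuesday 1997-06-24.

1997-06-24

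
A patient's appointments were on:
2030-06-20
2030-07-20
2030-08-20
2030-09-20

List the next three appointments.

2030-10-20, 2030-11-20, 2030-12-20

Each date is the 20th; the gaps (30, 31, 31) track the month lengths.
The rule is the 20th of each month.
Next: October 2030 → 2030-10-20.
November 2030: 2030-11-20.
December 2030: 2030-12-20.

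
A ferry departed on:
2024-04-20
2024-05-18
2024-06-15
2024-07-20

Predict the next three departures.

2024-08-17, 2024-09-21, 2024-10-19

All dates are Saturdays, 28, 28, 35 days apart.
Specifically, the 3rd Saturday of each month.
August 2024 — 3rd Saturday is 2024-08-17.
3rd Saturday of September 2024: 2024-09-21.
3rd Saturday of October 2024: 2024-10-19.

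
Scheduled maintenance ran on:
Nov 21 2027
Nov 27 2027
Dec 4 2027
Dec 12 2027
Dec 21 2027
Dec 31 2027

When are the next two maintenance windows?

Jan 11 2028, Jan 23 2028

Gaps: 6, 7, 8, 9, 10 days — each gap is 1 larger than the previous one.
Next gap: 11 days. Dec 31 2027 + 11 days = Jan 11 2028.
Next gap: 12 days. Jan 11 2028 + 12 days = Jan 23 2028.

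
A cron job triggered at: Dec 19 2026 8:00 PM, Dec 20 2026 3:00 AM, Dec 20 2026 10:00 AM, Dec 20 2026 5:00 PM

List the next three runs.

Dec 21 2026 12:00 AM, Dec 21 2026 7:00 AM, Dec 21 2026 2:00 PM

Spacing: 7, 7, 7 h — constant 7 h.
Dec 20 2026 5:00 PM + 7 h = Dec 21 2026 12:00 AM.
Dec 21 2026 12:00 AM + 7 h = Dec 21 2026 7:00 AM.
Dec 21 2026 7:00 AM + 7 h = Dec 21 2026 2:00 PM.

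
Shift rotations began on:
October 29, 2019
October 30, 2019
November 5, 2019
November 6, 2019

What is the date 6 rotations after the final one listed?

November 27, 2019

The gap pattern 1, 6, 1 repeats every 2 events.
These are the Tuesdays and Wednesdays of each week.
Next Tuesday: November 12, 2019.
Next Wednesday: November 13, 2019.
Next Tuesday: November 19, 2019.
The following Wednesday is November 20, 2019.
Next Tuesday: November 26, 2019.
Next Wednesday: November 27, 2019.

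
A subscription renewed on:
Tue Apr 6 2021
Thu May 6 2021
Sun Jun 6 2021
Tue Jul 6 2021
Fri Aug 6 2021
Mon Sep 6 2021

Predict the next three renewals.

Wed Oct 6 2021, Sat Nov 6 2021, Mon Dec 6 2021

Each date is the 6th; the gaps (30, 31, 30, 31, 31) track the month lengths.
The rule is the 6th of each month.
Next: October 2021 → Wed Oct 6 2021.
November 2021: Sat Nov 6 2021.
Next: December 2021 → Mon Dec 6 2021.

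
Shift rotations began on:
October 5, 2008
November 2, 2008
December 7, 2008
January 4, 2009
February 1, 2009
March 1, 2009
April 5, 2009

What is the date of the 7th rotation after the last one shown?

Gaps: 28, 35, 28, 28, 28, 35 days — a mix of 28 and 35. Every date is a Sunday.
Each is the 1st Sunday of its month.
May 2009 — 1st Sunday is May 3, 2009.
June 2009 — 1st Sunday is June 7, 2009.
July 2009 — 1st Sunday is July 5, 2009.
August 2009 — 1st Sunday is August 2, 2009.
September 2009 — 1st Sunday is September 6, 2009.
October 2009 — 1st Sunday is October 4, 2009.
November 2009 — 1st Sunday is November 1, 2009.

November 1, 2009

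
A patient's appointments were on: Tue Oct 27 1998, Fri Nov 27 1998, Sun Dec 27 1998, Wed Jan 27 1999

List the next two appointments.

The day-of-month is always 27 (31, 30, 31 days between events).
So this recurs on the 27th of each month.
February 1999: Sat Feb 27 1999.
March 1999: Sat Mar 27 1999.

Sat Feb 27 1999, Sat Mar 27 1999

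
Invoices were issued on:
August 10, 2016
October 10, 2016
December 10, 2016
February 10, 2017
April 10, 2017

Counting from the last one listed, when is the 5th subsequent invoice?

February 10, 2018

The day-of-month is always 10 (61, 61, 62, 59 days between events).
So this recurs on the 10th of every 2 months.
Next: June 2017 → June 10, 2017.
August 2017: August 10, 2017.
October 2017: October 10, 2017.
December 2017: December 10, 2017.
February 2018: February 10, 2018.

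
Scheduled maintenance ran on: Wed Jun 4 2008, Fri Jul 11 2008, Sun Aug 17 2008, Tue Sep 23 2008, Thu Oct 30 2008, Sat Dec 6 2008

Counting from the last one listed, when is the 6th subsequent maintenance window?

Thu Jul 16 2009

Every event comes 37 days after the last (37, 37, 37, 37, 37).
Sat Dec 6 2008 + 37 days = Mon Jan 12 2009.
Mon Jan 12 2009 + 37 days = Wed Feb 18 2009.
Wed Feb 18 2009 + 37 days = Fri Mar 27 2009.
Fri Mar 27 2009 + 37 days = Sun May 3 2009.
Sun May 3 2009 + 37 days = Tue Jun 9 2009.
Tue Jun 9 2009 + 37 days = Thu Jul 16 2009.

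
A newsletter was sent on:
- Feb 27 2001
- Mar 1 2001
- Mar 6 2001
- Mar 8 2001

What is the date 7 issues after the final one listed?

Gaps: 2, 5, 2 days — not constant, but cyclic with period 2.
The events fall on every Tuesday and Thursday.
The following Tuesday is Mar 13 2001.
Next Thursday: Mar 15 2001.
Next Tuesday: Mar 20 2001.
The following Thursday is Mar 22 2001.
Next Tuesday: Mar 27 2001.
Next Thursday: Mar 29 2001.
The following Tuesday is Apr 3 2001.

Apr 3 2001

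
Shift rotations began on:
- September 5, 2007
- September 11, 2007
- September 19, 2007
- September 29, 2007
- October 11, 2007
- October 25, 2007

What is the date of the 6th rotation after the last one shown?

Gaps: 6, 8, 10, 12, 14 days — each gap is 2 larger than the previous one.
Next gap: 16 days. October 25, 2007 + 16 days = November 10, 2007.
Next gap: 18 days. November 10, 2007 + 18 days = November 28, 2007.
Next gap: 20 days. November 28, 2007 + 20 days = December 18, 2007.
Next gap: 22 days. December 18, 2007 + 22 days = January 9, 2008.
Next gap: 24 days. January 9, 2008 + 24 days = February 2, 2008.
Next gap: 26 days. February 2, 2008 + 26 days = February 28, 2008.

February 28, 2008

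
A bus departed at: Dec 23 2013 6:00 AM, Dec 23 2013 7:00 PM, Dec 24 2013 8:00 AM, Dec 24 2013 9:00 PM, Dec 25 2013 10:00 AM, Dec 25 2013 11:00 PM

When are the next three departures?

Gaps: 13, 13, 13, 13, 13 hours — each event is 13 hours after the previous one.
Dec 25 2013 11:00 PM + 13 h = Dec 26 2013 12:00 PM.
Dec 26 2013 12:00 PM + 13 h = Dec 27 2013 1:00 AM.
Dec 27 2013 1:00 AM + 13 h = Dec 27 2013 2:00 PM.

Dec 26 2013 12:00 PM, Dec 27 2013 1:00 AM, Dec 27 2013 2:00 PM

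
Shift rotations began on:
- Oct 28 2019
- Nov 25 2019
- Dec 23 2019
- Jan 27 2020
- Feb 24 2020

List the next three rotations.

These are Mondays at 28- or 35-day spacing (28, 28, 35, 28).
The pattern: 4th Monday of the month.
March 2020 — 4th Monday is Mar 23 2020.
4th Monday of April 2020: Apr 27 2020.
4th Monday of May 2020: May 25 2020.

Mar 23 2020, Apr 27 2020, May 25 2020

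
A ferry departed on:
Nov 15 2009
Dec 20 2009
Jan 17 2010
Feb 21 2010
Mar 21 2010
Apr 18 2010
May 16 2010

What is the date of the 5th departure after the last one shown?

Oct 17 2010

All dates are Sundays, 35, 28, 35, 28, 28, 28 days apart.
Specifically, the 3rd Sunday of each month.
June 2010 — 3rd Sunday is Jun 20 2010.
3rd Sunday of July 2010: Jul 18 2010.
August 2010 — 3rd Sunday is Aug 15 2010.
3rd Sunday of September 2010: Sep 19 2010.
3rd Sunday of October 2010: Oct 17 2010.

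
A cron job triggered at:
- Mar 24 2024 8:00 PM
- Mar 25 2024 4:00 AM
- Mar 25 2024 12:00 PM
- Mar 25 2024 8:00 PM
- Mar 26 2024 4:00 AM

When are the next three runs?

Mar 26 2024 12:00 PM, Mar 26 2024 8:00 PM, Mar 27 2024 4:00 AM

The interval is a steady 8 hours (8, 8, 8, 8).
Mar 26 2024 4:00 AM + 8 h = Mar 26 2024 12:00 PM.
Mar 26 2024 12:00 PM + 8 h = Mar 26 2024 8:00 PM.
Mar 26 2024 8:00 PM + 8 h = Mar 27 2024 4:00 AM.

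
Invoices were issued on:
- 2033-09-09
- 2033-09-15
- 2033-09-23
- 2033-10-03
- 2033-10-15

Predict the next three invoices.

2033-10-29, 2033-11-14, 2033-12-02

Intervals are 6, 8, 10, 12 days — an arithmetic progression with common difference 2.
Next gap: 14 days. 2033-10-15 + 14 days = 2033-10-29.
Next gap: 16 days. 2033-10-29 + 16 days = 2033-11-14.
Next gap: 18 days. 2033-11-14 + 18 days = 2033-12-02.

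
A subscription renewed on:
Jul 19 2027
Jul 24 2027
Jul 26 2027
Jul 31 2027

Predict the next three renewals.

The gap pattern 5, 2, 5 repeats every 2 events.
These are the Mondays and Saturdays of each week.
The following Monday is Aug 2 2027.
The following Saturday is Aug 7 2027.
Next Monday: Aug 9 2027.

Aug 2 2027, Aug 7 2027, Aug 9 2027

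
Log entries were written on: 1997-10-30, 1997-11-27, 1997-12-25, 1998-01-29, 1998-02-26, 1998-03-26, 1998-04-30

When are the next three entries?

All Thursdays; the gaps (28, 28, 35, 28, 28, 35) vary with month length.
This is the last Thursday of each month.
Last Thursday of May 1998: 1998-05-28.
Last Thursday of June 1998: 1998-06-25.
July 1998 ends with Thursday 1998-07-30.

1998-05-28, 1998-06-25, 1998-07-30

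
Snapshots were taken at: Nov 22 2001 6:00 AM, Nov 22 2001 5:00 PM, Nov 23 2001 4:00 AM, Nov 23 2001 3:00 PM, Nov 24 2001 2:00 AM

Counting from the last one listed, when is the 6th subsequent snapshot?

Nov 26 2001 8:00 PM

Spacing: 11, 11, 11, 11 h — constant 11 h.
Nov 24 2001 2:00 AM + 11 h = Nov 24 2001 1:00 PM.
Nov 24 2001 1:00 PM + 11 h = Nov 25 2001 12:00 AM.
Nov 25 2001 12:00 AM + 11 h = Nov 25 2001 11:00 AM.
Nov 25 2001 11:00 AM + 11 h = Nov 25 2001 10:00 PM.
Nov 25 2001 10:00 PM + 11 h = Nov 26 2001 9:00 AM.
Nov 26 2001 9:00 AM + 11 h = Nov 26 2001 8:00 PM.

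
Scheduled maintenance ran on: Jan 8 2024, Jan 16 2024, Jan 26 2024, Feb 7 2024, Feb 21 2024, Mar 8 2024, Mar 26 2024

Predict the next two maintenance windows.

The spacing grows by 2 each time: 8, 10, 12, 14, 16, 18 days.
Next gap: 20 days. Mar 26 2024 + 20 days = Apr 15 2024.
Next gap: 22 days. Apr 15 2024 + 22 days = May 7 2024.

Apr 15 2024, May 7 2024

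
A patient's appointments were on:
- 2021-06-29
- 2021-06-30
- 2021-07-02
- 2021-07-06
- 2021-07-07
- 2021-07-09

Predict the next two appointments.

2021-07-13, 2021-07-14

Every event lands on a Tuesday or Wednesday or Friday (gaps cycle 1, 2, 4, 1, 2).
So the schedule is: every Tuesday, Wednesday and Friday.
Next Tuesday: 2021-07-13.
The following Wednesday is 2021-07-14.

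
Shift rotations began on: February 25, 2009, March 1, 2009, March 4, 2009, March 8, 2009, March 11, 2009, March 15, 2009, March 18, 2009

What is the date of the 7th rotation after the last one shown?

April 12, 2009

Every event lands on a Wednesday or Sunday (gaps cycle 4, 3, 4, 3, 4, 3).
So the schedule is: every Wednesday and Sunday.
Next Sunday: March 22, 2009.
Next Wednesday: March 25, 2009.
The following Sunday is March 29, 2009.
Next Wednesday: April 1, 2009.
The following Sunday is April 5, 2009.
The following Wednesday is April 8, 2009.
Next Sunday: April 12, 2009.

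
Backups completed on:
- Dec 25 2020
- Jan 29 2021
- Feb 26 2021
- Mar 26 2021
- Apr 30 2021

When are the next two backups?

All Fridays; the gaps (35, 28, 28, 35) vary with month length.
This is the last Friday of each month.
Last Friday of May 2021: May 28 2021.
Last Friday of June 2021: Jun 25 2021.

May 28 2021, Jun 25 2021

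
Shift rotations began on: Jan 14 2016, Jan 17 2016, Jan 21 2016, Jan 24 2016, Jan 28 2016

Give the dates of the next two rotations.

Jan 31 2016, Feb 4 2016

Gaps: 3, 4, 3, 4 days — not constant, but cyclic with period 2.
The events fall on every Thursday and Sunday.
Next Sunday: Jan 31 2016.
The following Thursday is Feb 4 2016.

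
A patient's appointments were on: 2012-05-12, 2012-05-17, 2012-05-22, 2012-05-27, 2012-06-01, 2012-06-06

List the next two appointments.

2012-06-11, 2012-06-16

Every event comes 5 days after the last (5, 5, 5, 5, 5).
2012-06-06 + 5 days = 2012-06-11.
2012-06-11 + 5 days = 2012-06-16.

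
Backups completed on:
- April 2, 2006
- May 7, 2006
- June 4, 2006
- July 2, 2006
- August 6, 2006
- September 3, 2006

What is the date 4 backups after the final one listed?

January 7, 2007

Gaps: 35, 28, 28, 35, 28 days — a mix of 28 and 35. Every date is a Sunday.
Each is the 1st Sunday of its month.
1st Sunday of October 2006: October 1, 2006.
November 2006 — 1st Sunday is November 5, 2006.
1st Sunday of December 2006: December 3, 2006.
1st Sunday of January 2007: January 7, 2007.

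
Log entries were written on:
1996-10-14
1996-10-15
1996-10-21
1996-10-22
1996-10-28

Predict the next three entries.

Gaps: 1, 6, 1, 6 days — not constant, but cyclic with period 2.
The events fall on every Monday and Tuesday.
Next Tuesday: 1996-10-29.
The following Monday is 1996-11-04.
The following Tuesday is 1996-11-05.

1996-10-29, 1996-11-04, 1996-11-05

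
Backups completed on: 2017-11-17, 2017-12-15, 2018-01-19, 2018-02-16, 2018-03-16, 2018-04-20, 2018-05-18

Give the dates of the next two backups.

All dates are Fridays, 28, 35, 28, 28, 35, 28 days apart.
Specifically, the 3rd Friday of each month.
June 2018 — 3rd Friday is 2018-06-15.
July 2018 — 3rd Friday is 2018-07-20.

2018-06-15, 2018-07-20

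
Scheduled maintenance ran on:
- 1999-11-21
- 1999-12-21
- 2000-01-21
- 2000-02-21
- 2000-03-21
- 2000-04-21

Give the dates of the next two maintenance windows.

The day-of-month is always 21 (30, 31, 31, 29, 31 days between events).
So this recurs on the 21st of each month.
Next: May 2000 → 2000-05-21.
June 2000: 2000-06-21.

2000-05-21, 2000-06-21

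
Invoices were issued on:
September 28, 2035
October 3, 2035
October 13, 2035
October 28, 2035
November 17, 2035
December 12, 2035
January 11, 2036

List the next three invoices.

February 15, 2036; March 26, 2036; May 10, 2036

Intervals are 5, 10, 15, 20, 25, 30 days — an arithmetic progression with common difference 5.
Next gap: 35 days. January 11, 2036 + 35 days = February 15, 2036.
Next gap: 40 days. February 15, 2036 + 40 days = March 26, 2036.
Next gap: 45 days. March 26, 2036 + 45 days = May 10, 2036.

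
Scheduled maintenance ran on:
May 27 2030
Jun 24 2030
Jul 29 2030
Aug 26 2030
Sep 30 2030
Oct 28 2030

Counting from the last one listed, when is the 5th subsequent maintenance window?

Every date is a Monday; gaps 28, 35, 28, 35, 28 days.
Each is the last Monday of its month (at least one falls on the 29th or later, ruling out '4th Monday').
Last Monday of November 2030: Nov 25 2030.
December 2030 ends with Monday Dec 30 2030.
Last Monday of January 2031: Jan 27 2031.
Last Monday of February 2031: Feb 24 2031.
Last Monday of March 2031: Mar 31 2031.

Mar 31 2031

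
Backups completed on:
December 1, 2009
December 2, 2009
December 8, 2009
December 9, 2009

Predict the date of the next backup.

December 15, 2009

Every event lands on a Tuesday or Wednesday (gaps cycle 1, 6, 1).
So the schedule is: every Tuesday and Wednesday.
Next Tuesday: December 15, 2009.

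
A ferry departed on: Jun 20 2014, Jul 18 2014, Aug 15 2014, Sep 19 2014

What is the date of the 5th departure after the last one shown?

Feb 20 2015

These are Fridays at 28- or 35-day spacing (28, 28, 35).
The pattern: 3rd Friday of the month.
3rd Friday of October 2014: Oct 17 2014.
3rd Friday of November 2014: Nov 21 2014.
December 2014 — 3rd Friday is Dec 19 2014.
January 2015 — 3rd Friday is Jan 16 2015.
3rd Friday of February 2015: Feb 20 2015.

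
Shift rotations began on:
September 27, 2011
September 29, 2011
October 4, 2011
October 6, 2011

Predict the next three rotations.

Every event lands on a Tuesday or Thursday (gaps cycle 2, 5, 2).
So the schedule is: every Tuesday and Thursday.
Next Tuesday: October 11, 2011.
Next Thursday: October 13, 2011.
Next Tuesday: October 18, 2011.

October 11, 2011; October 13, 2011; October 18, 2011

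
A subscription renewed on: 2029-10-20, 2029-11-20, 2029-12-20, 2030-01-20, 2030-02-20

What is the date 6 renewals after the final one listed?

Gaps: 31, 30, 31, 31 days — not constant. Every event is on the 20th of the month.
Pattern: the 20th of each month.
March 2030: 2030-03-20.
April 2030: 2030-04-20.
May 2030: 2030-05-20.
June 2030: 2030-06-20.
Next: July 2030 → 2030-07-20.
August 2030: 2030-08-20.

2030-08-20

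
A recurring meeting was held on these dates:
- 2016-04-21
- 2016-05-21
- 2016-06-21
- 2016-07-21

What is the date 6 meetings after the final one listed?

2017-01-21

The day-of-month is always 21 (30, 31, 30 days between events).
So this recurs on the 21st of each month.
August 2016: 2016-08-21.
September 2016: 2016-09-21.
Next: October 2016 → 2016-10-21.
Next: November 2016 → 2016-11-21.
December 2016: 2016-12-21.
Next: January 2017 → 2017-01-21.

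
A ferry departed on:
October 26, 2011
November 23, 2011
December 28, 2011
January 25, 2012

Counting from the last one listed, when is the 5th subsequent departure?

These are Wednesdays at 28- or 35-day spacing (28, 35, 28).
The pattern: 4th Wednesday of the month.
4th Wednesday of February 2012: February 22, 2012.
March 2012 — 4th Wednesday is March 28, 2012.
4th Wednesday of April 2012: April 25, 2012.
May 2012 — 4th Wednesday is May 23, 2012.
June 2012 — 4th Wednesday is June 27, 2012.

June 27, 2012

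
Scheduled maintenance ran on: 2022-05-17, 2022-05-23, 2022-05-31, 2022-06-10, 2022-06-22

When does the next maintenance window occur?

2022-07-06

Intervals are 6, 8, 10, 12 days — an arithmetic progression with common difference 2.
Next gap: 14 days. 2022-06-22 + 14 days = 2022-07-06.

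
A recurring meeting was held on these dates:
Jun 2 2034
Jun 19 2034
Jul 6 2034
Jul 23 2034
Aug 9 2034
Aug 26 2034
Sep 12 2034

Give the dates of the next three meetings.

Every event comes 17 days after the last (17, 17, 17, 17, 17, 17).
Sep 12 2034 + 17 days = Sep 29 2034.
Sep 29 2034 + 17 days = Oct 16 2034.
Oct 16 2034 + 17 days = Nov 2 2034.

Sep 29 2034, Oct 16 2034, Nov 2 2034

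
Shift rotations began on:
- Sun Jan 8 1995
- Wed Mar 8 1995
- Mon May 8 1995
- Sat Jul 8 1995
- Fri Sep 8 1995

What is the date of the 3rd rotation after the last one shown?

The day-of-month is always 8 (59, 61, 61, 62 days between events).
So this recurs on the 8th of every 2 months.
November 1995: Wed Nov 8 1995.
January 1996: Mon Jan 8 1996.
Next: March 1996 → Fri Mar 8 1996.

Fri Mar 8 1996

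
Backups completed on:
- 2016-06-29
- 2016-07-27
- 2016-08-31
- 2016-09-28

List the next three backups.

2016-10-26, 2016-11-30, 2016-12-28

Every date is a Wednesday; gaps 28, 35, 28 days.
Each is the last Wednesday of its month (at least one falls on the 29th or later, ruling out '4th Wednesday').
Last Wednesday of October 2016: 2016-10-26.
November 2016 ends with Wednesday 2016-11-30.
December 2016 ends with Wednesday 2016-12-28.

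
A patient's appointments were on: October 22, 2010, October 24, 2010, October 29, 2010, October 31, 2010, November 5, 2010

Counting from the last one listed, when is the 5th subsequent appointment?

November 21, 2010

Every event lands on a Friday or Sunday (gaps cycle 2, 5, 2, 5).
So the schedule is: every Friday and Sunday.
Next Sunday: November 7, 2010.
Next Friday: November 12, 2010.
The following Sunday is November 14, 2010.
Next Friday: November 19, 2010.
The following Sunday is November 21, 2010.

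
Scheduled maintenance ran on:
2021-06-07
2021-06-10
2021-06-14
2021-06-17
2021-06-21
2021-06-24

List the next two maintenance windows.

2021-06-28, 2021-07-01

The gap pattern 3, 4, 3, 4, 3 repeats every 2 events.
These are the Mondays and Thursdays of each week.
The following Monday is 2021-06-28.
Next Thursday: 2021-07-01.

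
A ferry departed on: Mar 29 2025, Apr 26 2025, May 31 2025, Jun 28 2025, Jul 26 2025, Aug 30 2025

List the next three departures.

Every date is a Saturday; gaps 28, 35, 28, 28, 35 days.
Each is the last Saturday of its month (at least one falls on the 29th or later, ruling out '4th Saturday').
Last Saturday of September 2025: Sep 27 2025.
October 2025 ends with Saturday Oct 25 2025.
Last Saturday of November 2025: Nov 29 2025.

Sep 27 2025, Oct 25 2025, Nov 29 2025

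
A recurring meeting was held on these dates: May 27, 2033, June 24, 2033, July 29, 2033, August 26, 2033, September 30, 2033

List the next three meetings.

These are Fridays with 28, 35, 28, 35-day gaps.
Each is the final Friday of its month — July 29, 2033 is past the 28th, so '4th Friday' doesn't fit.
Last Friday of October 2033: October 28, 2033.
November 2033 ends with Friday November 25, 2033.
December 2033 ends with Friday December 30, 2033.

October 28, 2033; November 25, 2033; December 30, 2033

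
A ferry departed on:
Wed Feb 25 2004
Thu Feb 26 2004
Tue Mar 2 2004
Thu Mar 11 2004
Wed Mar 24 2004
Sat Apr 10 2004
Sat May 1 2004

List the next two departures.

The spacing grows by 4 each time: 1, 5, 9, 13, 17, 21 days.
Next gap: 25 days. Sat May 1 2004 + 25 days = Wed May 26 2004.
Next gap: 29 days. Wed May 26 2004 + 29 days = Thu Jun 24 2004.

Wed May 26 2004, Thu Jun 24 2004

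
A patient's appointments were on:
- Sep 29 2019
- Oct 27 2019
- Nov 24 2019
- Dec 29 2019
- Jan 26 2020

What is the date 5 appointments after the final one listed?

Jun 28 2020

Every date is a Sunday; gaps 28, 28, 35, 28 days.
Each is the last Sunday of its month (at least one falls on the 29th or later, ruling out '4th Sunday').
Last Sunday of February 2020: Feb 23 2020.
Last Sunday of March 2020: Mar 29 2020.
April 2020 ends with Sunday Apr 26 2020.
Last Sunday of May 2020: May 31 2020.
June 2020 ends with Sunday Jun 28 2020.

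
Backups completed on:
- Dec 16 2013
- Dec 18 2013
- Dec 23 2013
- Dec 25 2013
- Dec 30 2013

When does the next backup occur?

Jan 1 2014

The gap pattern 2, 5, 2, 5 repeats every 2 events.
These are the Mondays and Wednesdays of each week.
Next Wednesday: Jan 1 2014.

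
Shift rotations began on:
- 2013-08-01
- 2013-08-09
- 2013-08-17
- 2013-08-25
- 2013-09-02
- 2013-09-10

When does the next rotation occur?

2013-09-18

Gaps between consecutive events: 8, 8, 8, 8, 8 days — a constant 8-day interval.
2013-09-10 + 8 days = 2013-09-18.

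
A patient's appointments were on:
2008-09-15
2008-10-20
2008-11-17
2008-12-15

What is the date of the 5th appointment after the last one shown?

2009-05-18

Gaps: 35, 28, 28 days — a mix of 28 and 35. Every date is a Monday.
Each is the 3rd Monday of its month.
3rd Monday of January 2009: 2009-01-19.
3rd Monday of February 2009: 2009-02-16.
March 2009 — 3rd Monday is 2009-03-16.
April 2009 — 3rd Monday is 2009-04-20.
May 2009 — 3rd Monday is 2009-05-18.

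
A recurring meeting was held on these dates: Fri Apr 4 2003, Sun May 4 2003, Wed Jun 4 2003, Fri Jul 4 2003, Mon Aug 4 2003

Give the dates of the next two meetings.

The day-of-month is always 4 (30, 31, 30, 31 days between events).
So this recurs on the 4th of each month.
September 2003: Thu Sep 4 2003.
Next: October 2003 → Sat Oct 4 2003.

Thu Sep 4 2003, Sat Oct 4 2003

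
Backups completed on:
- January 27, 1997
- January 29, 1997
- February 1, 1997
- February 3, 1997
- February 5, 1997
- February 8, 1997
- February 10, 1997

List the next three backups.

February 12, 1997; February 15, 1997; February 17, 1997

Gaps: 2, 3, 2, 2, 3, 2 days — not constant, but cyclic with period 3.
The events fall on every Monday, Wednesday and Saturday.
The following Wednesday is February 12, 1997.
The following Saturday is February 15, 1997.
The following Monday is February 17, 1997.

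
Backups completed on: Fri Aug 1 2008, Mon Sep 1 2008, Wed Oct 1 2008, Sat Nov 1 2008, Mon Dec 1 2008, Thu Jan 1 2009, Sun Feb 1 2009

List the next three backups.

Gaps: 31, 30, 31, 30, 31, 31 days — not constant. Every event is on the 1st of the month.
Pattern: the 1st of each month.
Next: March 2009 → Sun Mar 1 2009.
April 2009: Wed Apr 1 2009.
May 2009: Fri May 1 2009.

Sun Mar 1 2009, Wed Apr 1 2009, Fri May 1 2009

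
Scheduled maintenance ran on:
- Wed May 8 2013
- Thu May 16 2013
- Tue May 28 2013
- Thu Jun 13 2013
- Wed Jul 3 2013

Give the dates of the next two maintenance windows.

Gaps: 8, 12, 16, 20 days — each gap is 4 larger than the previous one.
Next gap: 24 days. Wed Jul 3 2013 + 24 days = Sat Jul 27 2013.
Next gap: 28 days. Sat Jul 27 2013 + 28 days = Sat Aug 24 2013.

Sat Jul 27 2013, Sat Aug 24 2013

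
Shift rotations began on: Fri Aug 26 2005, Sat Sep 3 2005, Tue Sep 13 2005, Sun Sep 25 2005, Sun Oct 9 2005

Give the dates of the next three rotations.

Tue Oct 25 2005, Sat Nov 12 2005, Fri Dec 2 2005

The spacing grows by 2 each time: 8, 10, 12, 14 days.
Next gap: 16 days. Sun Oct 9 2005 + 16 days = Tue Oct 25 2005.
Next gap: 18 days. Tue Oct 25 2005 + 18 days = Sat Nov 12 2005.
Next gap: 20 days. Sat Nov 12 2005 + 20 days = Fri Dec 2 2005.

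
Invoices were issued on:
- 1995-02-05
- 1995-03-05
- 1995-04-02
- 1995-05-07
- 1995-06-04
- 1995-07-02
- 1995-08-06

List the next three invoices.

1995-09-03, 1995-10-01, 1995-11-05

Gaps: 28, 28, 35, 28, 28, 35 days — a mix of 28 and 35. Every date is a Sunday.
Each is the 1st Sunday of its month.
September 1995 — 1st Sunday is 1995-09-03.
October 1995 — 1st Sunday is 1995-10-01.
1st Sunday of November 1995: 1995-11-05.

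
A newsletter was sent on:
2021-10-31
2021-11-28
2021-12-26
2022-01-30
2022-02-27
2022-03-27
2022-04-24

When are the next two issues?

All Sundays; the gaps (28, 28, 35, 28, 28, 28) vary with month length.
This is the last Sunday of each month.
Last Sunday of May 2022: 2022-05-29.
June 2022 ends with Sunday 2022-06-26.

2022-05-29, 2022-06-26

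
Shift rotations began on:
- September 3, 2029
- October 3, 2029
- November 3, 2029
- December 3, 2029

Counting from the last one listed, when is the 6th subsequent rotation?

June 3, 2030

The day-of-month is always 3 (30, 31, 30 days between events).
So this recurs on the 3rd of each month.
Next: January 2030 → January 3, 2030.
Next: February 2030 → February 3, 2030.
March 2030: March 3, 2030.
April 2030: April 3, 2030.
Next: May 2030 → May 3, 2030.
June 2030: June 3, 2030.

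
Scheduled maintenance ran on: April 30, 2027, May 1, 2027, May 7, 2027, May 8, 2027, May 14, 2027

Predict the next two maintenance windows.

Gaps: 1, 6, 1, 6 days — not constant, but cyclic with period 2.
The events fall on every Friday and Saturday.
The following Saturday is May 15, 2027.
Next Friday: May 21, 2027.

May 15, 2027; May 21, 2027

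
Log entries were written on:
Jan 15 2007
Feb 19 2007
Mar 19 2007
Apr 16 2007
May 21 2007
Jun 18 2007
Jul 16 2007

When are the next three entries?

All dates are Mondays, 35, 28, 28, 35, 28, 28 days apart.
Specifically, the 3rd Monday of each month.
August 2007 — 3rd Monday is Aug 20 2007.
September 2007 — 3rd Monday is Sep 17 2007.
October 2007 — 3rd Monday is Oct 15 2007.

Aug 20 2007, Sep 17 2007, Oct 15 2007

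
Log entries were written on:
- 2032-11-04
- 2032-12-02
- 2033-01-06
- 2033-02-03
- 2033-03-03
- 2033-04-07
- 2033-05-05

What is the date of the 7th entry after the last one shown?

These are Thursdays at 28- or 35-day spacing (28, 35, 28, 28, 35, 28).
The pattern: 1st Thursday of the month.
June 2033 — 1st Thursday is 2033-06-02.
1st Thursday of July 2033: 2033-07-07.
1st Thursday of August 2033: 2033-08-04.
September 2033 — 1st Thursday is 2033-09-01.
October 2033 — 1st Thursday is 2033-10-06.
1st Thursday of November 2033: 2033-11-03.
1st Thursday of December 2033: 2033-12-01.

2033-12-01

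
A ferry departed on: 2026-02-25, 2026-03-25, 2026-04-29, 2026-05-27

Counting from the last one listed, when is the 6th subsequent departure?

These are Wednesdays with 28, 35, 28-day gaps.
Each is the final Wednesday of its month — 2026-04-29 is past the 28th, so '4th Wednesday' doesn't fit.
June 2026 ends with Wednesday 2026-06-24.
Last Wednesday of July 2026: 2026-07-29.
Last Wednesday of August 2026: 2026-08-26.
Last Wednesday of September 2026: 2026-09-30.
October 2026 ends with Wednesday 2026-10-28.
November 2026 ends with Wednesday 2026-11-25.

2026-11-25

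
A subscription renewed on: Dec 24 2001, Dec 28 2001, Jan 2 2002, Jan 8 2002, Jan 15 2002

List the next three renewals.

Intervals are 4, 5, 6, 7 days — an arithmetic progression with common difference 1.
Next gap: 8 days. Jan 15 2002 + 8 days = Jan 23 2002.
Next gap: 9 days. Jan 23 2002 + 9 days = Feb 1 2002.
Next gap: 10 days. Feb 1 2002 + 10 days = Feb 11 2002.

Jan 23 2002, Feb 1 2002, Feb 11 2002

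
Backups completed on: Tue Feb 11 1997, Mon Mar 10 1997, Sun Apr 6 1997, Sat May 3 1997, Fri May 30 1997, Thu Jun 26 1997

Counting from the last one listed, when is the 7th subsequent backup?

The spacing is 27, 27, 27, 27, 27 days — always 27 days.
Thu Jun 26 1997 + 27 days = Wed Jul 23 1997.
Wed Jul 23 1997 + 27 days = Tue Aug 19 1997.
Tue Aug 19 1997 + 27 days = Mon Sep 15 1997.
Mon Sep 15 1997 + 27 days = Sun Oct 12 1997.
Sun Oct 12 1997 + 27 days = Sat Nov 8 1997.
Sat Nov 8 1997 + 27 days = Fri Dec 5 1997.
Fri Dec 5 1997 + 27 days = Thu Jan 1 1998.

Thu Jan 1 1998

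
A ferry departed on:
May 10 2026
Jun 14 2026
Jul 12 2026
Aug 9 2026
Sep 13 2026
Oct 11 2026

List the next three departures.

Gaps: 35, 28, 28, 35, 28 days — a mix of 28 and 35. Every date is a Sunday.
Each is the 2nd Sunday of its month.
2nd Sunday of November 2026: Nov 8 2026.
2nd Sunday of December 2026: Dec 13 2026.
January 2027 — 2nd Sunday is Jan 10 2027.

Nov 8 2026, Dec 13 2026, Jan 10 2027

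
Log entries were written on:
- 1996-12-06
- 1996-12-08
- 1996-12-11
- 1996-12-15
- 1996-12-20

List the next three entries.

Intervals are 2, 3, 4, 5 days — an arithmetic progression with common difference 1.
Next gap: 6 days. 1996-12-20 + 6 days = 1996-12-26.
Next gap: 7 days. 1996-12-26 + 7 days = 1997-01-02.
Next gap: 8 days. 1997-01-02 + 8 days = 1997-01-10.

1996-12-26, 1997-01-02, 1997-01-10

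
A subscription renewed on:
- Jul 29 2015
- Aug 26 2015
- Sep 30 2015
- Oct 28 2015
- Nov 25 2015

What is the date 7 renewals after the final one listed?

These are Wednesdays with 28, 35, 28, 28-day gaps.
Each is the final Wednesday of its month — Jul 29 2015 is past the 28th, so '4th Wednesday' doesn't fit.
Last Wednesday of December 2015: Dec 30 2015.
Last Wednesday of January 2016: Jan 27 2016.
February 2016 ends with Wednesday Feb 24 2016.
March 2016 ends with Wednesday Mar 30 2016.
April 2016 ends with Wednesday Apr 27 2016.
Last Wednesday of May 2016: May 25 2016.
Last Wednesday of June 2016: Jun 29 2016.

Jun 29 2016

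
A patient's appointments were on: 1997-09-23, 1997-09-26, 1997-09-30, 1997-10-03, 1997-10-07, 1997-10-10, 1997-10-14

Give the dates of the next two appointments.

Every event lands on a Tuesday or Friday (gaps cycle 3, 4, 3, 4, 3, 4).
So the schedule is: every Tuesday and Friday.
Next Friday: 1997-10-17.
Next Tuesday: 1997-10-21.

1997-10-17, 1997-10-21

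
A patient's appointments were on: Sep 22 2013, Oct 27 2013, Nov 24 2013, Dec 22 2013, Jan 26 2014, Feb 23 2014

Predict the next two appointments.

Mar 23 2014, Apr 27 2014

All dates are Sundays, 35, 28, 28, 35, 28 days apart.
Specifically, the 4th Sunday of each month.
4th Sunday of March 2014: Mar 23 2014.
April 2014 — 4th Sunday is Apr 27 2014.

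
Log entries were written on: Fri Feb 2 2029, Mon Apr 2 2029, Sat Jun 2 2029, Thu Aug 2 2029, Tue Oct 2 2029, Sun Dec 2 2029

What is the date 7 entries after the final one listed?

Each date is the 2nd; the gaps (59, 61, 61, 61, 61) track the month lengths.
The rule is the 2nd of every 2 months.
Next: February 2030 → Sat Feb 2 2030.
April 2030: Tue Apr 2 2030.
Next: June 2030 → Sun Jun 2 2030.
Next: August 2030 → Fri Aug 2 2030.
October 2030: Wed Oct 2 2030.
Next: December 2030 → Mon Dec 2 2030.
February 2031: Sun Feb 2 2031.

Sun Feb 2 2031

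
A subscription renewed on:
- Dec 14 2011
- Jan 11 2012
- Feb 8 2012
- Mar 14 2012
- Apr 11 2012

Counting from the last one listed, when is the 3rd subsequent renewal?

Jul 11 2012

Gaps: 28, 28, 35, 28 days — a mix of 28 and 35. Every date is a Wednesday.
Each is the 2nd Wednesday of its month.
2nd Wednesday of May 2012: May 9 2012.
2nd Wednesday of June 2012: Jun 13 2012.
2nd Wednesday of July 2012: Jul 11 2012.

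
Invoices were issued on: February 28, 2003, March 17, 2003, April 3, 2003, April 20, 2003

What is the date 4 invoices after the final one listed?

Every event comes 17 days after the last (17, 17, 17).
April 20, 2003 + 17 days = May 7, 2003.
May 7, 2003 + 17 days = May 24, 2003.
May 24, 2003 + 17 days = June 10, 2003.
June 10, 2003 + 17 days = June 27, 2003.

June 27, 2003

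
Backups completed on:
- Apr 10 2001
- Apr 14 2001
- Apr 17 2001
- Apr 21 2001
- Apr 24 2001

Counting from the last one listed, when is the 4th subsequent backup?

Gaps: 4, 3, 4, 3 days — not constant, but cyclic with period 2.
The events fall on every Tuesday and Saturday.
The following Saturday is Apr 28 2001.
The following Tuesday is May 1 2001.
The following Saturday is May 5 2001.
Next Tuesday: May 8 2001.

May 8 2001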